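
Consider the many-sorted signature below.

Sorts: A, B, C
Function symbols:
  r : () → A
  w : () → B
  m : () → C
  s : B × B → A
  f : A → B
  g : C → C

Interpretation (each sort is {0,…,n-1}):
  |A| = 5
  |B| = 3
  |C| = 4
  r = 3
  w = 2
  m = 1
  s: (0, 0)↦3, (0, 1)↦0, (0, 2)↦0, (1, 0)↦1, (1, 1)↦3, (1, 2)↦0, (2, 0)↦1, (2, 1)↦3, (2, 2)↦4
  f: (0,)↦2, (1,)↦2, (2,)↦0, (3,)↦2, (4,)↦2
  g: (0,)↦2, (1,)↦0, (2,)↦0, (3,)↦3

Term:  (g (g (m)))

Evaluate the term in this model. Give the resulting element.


  m = 1
  (g (m)) = g(1,) = 0
  (g (g (m))) = g(0,) = 2

value = 2


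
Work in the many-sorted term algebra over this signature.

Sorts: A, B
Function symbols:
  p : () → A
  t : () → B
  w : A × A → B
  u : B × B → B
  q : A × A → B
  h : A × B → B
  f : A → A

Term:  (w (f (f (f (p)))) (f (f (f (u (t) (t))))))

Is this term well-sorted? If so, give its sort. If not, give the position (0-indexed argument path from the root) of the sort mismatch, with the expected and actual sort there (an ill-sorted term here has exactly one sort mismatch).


ill-sorted at position [1, 0, 0, 0]: expected A, got B

        (p) : A
      (f (p)) : A
    (f (f (p))) : A
  (f (f (f (p)))) : A
          (t) : B
          (t) : B
        (u (t) (t)) : B
      (f (u (t) (t))) : ✗ arg 0 at [1, 0, 0, 0] has sort B, expected A


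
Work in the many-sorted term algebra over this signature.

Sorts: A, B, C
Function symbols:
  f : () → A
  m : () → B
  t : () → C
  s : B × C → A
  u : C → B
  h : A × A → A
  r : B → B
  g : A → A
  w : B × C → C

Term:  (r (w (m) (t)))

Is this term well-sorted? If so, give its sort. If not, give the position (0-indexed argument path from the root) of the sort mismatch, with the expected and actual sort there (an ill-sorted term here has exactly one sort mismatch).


ill-sorted at position [0]: expected B, got C

    (m) : B
    (t) : C
  (w (m) (t)) : C
(r (w (m) (t))) : ✗ arg 0 at [0] has sort C, expected B


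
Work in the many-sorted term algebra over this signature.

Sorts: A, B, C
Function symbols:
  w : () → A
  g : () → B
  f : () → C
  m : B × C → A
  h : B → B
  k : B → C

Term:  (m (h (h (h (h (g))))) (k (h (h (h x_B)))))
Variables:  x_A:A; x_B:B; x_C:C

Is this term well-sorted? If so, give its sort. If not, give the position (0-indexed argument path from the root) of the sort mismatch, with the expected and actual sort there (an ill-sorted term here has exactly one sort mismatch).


well-sorted; sort = A

          (g) : B
        (h (g)) : B
      (h (h (g))) : B
    (h (h (h (g)))) : B
  (h (h (h (h (g))))) : B
          x_B : B
        (h x_B) : B
      (h (h x_B)) : B
    (h (h (h x_B))) : B
  (k (h (h (h x_B)))) : C
(m (h (h (h (h (g))))) (k (h (h (h x_B))))) : A


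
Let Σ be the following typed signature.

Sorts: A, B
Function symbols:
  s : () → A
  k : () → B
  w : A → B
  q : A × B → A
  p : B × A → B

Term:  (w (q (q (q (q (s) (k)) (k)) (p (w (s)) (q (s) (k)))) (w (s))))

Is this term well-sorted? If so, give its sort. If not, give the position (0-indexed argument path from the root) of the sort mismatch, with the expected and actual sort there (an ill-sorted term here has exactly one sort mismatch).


well-sorted; sort = B

          (s) : A
          (k) : B
        (q (s) (k)) : A
        (k) : B
      (q (q (s) (k)) (k)) : A
          (s) : A
        (w (s)) : B
          (s) : A
          (k) : B
        (q (s) (k)) : A
      (p (w (s)) (q (s) (k))) : B
    (q (q (q (s) (k)) (k)) (p (w (s)) (q (s) (k)))) : A
      (s) : A
    (w (s)) : B
  (q (q (q (q (s) (k)) (k)) (p (w (s)) (q (s) (k)))) (w (s))) : A
(w (q (q (q (q (s) (k)) (k)) (p (w (s)) (q (s) (k)))) (w (s)))) : B


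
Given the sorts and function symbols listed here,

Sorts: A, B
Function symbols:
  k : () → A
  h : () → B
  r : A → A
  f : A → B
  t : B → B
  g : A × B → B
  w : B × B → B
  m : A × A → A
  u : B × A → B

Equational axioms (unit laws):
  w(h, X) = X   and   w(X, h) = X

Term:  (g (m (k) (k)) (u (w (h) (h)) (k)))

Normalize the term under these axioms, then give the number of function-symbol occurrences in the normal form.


size = 7

1. (g (m (k) (k)) (u (w (h) (h)) (k)))  →  (g (m (k) (k)) (u (h) (k)))
normal form: (g (m (k) (k)) (u (h) (k)))


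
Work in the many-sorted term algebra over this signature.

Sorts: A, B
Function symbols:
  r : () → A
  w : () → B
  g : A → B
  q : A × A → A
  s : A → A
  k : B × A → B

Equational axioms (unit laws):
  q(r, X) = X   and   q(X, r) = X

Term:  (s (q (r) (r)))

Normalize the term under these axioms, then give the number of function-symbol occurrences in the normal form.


size = 2

1. (s (q (r) (r)))  →  (s (r))
normal form: (s (r))


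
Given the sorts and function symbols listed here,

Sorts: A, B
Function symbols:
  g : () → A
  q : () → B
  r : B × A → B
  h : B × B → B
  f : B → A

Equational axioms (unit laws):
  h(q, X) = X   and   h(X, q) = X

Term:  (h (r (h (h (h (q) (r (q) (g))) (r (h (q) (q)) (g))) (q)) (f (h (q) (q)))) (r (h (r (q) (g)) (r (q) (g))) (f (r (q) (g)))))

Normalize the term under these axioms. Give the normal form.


normal form = (h (r (h (r (q) (g)) (r (q) (g))) (f (q))) (r (h (r (q) (g)) (r (q) (g))) (f (r (q) (g)))))

1. (h (r (h (h (h (q) (r (q) (g))) (r (h (q) (q)) (g))) (q)) (f (h (q) (q)))) (r (h (r (q) (g)) (r (q) (g))) (f (r (q) (g)))))  →  (h (r (h (h (q) (r (q) (g))) (r (h (q) (q)) (g))) (f (h (q) (q)))) (r (h (r (q) (g)) (r (q) (g))) (f (r (q) (g)))))
2. (h (r (h (h (q) (r (q) (g))) (r (h (q) (q)) (g))) (f (h (q) (q)))) (r (h (r (q) (g)) (r (q) (g))) (f (r (q) (g)))))  →  (h (r (h (r (q) (g)) (r (h (q) (q)) (g))) (f (h (q) (q)))) (r (h (r (q) (g)) (r (q) (g))) (f (r (q) (g)))))
3. (h (r (h (r (q) (g)) (r (h (q) (q)) (g))) (f (h (q) (q)))) (r (h (r (q) (g)) (r (q) (g))) (f (r (q) (g)))))  →  (h (r (h (r (q) (g)) (r (q) (g))) (f (h (q) (q)))) (r (h (r (q) (g)) (r (q) (g))) (f (r (q) (g)))))
4. (h (r (h (r (q) (g)) (r (q) (g))) (f (h (q) (q)))) (r (h (r (q) (g)) (r (q) (g))) (f (r (q) (g)))))  →  (h (r (h (r (q) (g)) (r (q) (g))) (f (q))) (r (h (r (q) (g)) (r (q) (g))) (f (r (q) (g)))))


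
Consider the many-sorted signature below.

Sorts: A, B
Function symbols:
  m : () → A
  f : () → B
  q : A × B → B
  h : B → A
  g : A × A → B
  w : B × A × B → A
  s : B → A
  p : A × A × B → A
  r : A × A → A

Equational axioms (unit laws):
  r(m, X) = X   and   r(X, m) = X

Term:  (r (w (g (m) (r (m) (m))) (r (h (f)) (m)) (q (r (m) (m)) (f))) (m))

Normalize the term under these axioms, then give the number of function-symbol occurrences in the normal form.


1. (r (w (g (m) (r (m) (m))) (r (h (f)) (m)) (q (r (m) (m)) (f))) (m))  →  (w (g (m) (r (m) (m))) (r (h (f)) (m)) (q (r (m) (m)) (f)))
2. (w (g (m) (r (m) (m))) (r (h (f)) (m)) (q (r (m) (m)) (f)))  →  (w (g (m) (m)) (r (h (f)) (m)) (q (r (m) (m)) (f)))
3. (w (g (m) (m)) (r (h (f)) (m)) (q (r (m) (m)) (f)))  →  (w (g (m) (m)) (h (f)) (q (r (m) (m)) (f)))
4. (w (g (m) (m)) (h (f)) (q (r (m) (m)) (f)))  →  (w (g (m) (m)) (h (f)) (q (m) (f)))
normal form: (w (g (m) (m)) (h (f)) (q (m) (f)))

size = 9


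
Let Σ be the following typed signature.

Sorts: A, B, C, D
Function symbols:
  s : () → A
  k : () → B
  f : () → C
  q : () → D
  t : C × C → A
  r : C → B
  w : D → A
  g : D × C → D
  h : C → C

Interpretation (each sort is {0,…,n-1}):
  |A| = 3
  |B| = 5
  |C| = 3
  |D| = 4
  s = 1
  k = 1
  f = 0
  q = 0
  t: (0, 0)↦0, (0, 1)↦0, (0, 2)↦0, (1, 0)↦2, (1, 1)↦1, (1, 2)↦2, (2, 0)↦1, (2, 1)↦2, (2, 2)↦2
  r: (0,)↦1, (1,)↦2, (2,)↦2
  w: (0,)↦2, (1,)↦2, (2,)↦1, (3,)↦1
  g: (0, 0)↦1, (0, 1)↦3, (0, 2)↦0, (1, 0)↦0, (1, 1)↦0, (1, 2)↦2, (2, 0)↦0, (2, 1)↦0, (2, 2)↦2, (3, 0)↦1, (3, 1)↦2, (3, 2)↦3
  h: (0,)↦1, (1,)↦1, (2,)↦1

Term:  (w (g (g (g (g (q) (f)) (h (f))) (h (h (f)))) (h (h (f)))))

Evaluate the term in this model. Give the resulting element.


value = 1

  q = 0
  f = 0
  (g (q) (f)) = g(0, 0) = 1
  f = 0
  (h (f)) = h(0,) = 1
  (g (g (q) (f)) (h (f))) = g(1, 1) = 0
  f = 0
  (h (f)) = h(0,) = 1
  (h (h (f))) = h(1,) = 1
  (g (g (g (q) (f)) (h (f))) (h (h (f)))) = g(0, 1) = 3
  f = 0
  (h (f)) = h(0,) = 1
  (h (h (f))) = h(1,) = 1
  (g (g (g (g (q) (f)) (h (f))) (h (h (f)))) (h (h (f)))) = g(3, 1) = 2
  (w (g (g (g (g (q) (f)) (h (f))) (h (h (f)))) (h (h (f))))) = w(2,) = 1


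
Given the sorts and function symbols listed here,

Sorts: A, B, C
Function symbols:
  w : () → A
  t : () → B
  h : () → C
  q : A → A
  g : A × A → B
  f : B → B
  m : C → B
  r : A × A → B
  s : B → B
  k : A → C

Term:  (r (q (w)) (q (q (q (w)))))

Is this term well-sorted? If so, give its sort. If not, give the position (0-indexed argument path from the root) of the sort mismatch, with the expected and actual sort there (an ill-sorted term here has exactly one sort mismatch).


well-sorted; sort = B

    (w) : A
  (q (w)) : A
        (w) : A
      (q (w)) : A
    (q (q (w))) : A
  (q (q (q (w)))) : A
(r (q (w)) (q (q (q (w))))) : B


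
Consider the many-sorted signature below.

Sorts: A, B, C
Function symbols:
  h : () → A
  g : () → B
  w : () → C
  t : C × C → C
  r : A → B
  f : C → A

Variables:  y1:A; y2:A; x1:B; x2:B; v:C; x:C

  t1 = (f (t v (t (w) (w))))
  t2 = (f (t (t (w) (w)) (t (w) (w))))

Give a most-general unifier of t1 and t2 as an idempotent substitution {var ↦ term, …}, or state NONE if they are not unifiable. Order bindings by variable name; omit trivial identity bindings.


{v ↦ (t (w) (w))}


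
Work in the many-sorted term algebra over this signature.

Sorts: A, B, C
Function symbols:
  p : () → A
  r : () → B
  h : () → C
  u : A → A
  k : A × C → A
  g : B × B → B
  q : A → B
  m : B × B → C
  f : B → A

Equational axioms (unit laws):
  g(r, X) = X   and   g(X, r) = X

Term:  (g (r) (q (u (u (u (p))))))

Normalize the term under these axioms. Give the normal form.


1. (g (r) (q (u (u (u (p))))))  →  (q (u (u (u (p)))))

normal form = (q (u (u (u (p)))))


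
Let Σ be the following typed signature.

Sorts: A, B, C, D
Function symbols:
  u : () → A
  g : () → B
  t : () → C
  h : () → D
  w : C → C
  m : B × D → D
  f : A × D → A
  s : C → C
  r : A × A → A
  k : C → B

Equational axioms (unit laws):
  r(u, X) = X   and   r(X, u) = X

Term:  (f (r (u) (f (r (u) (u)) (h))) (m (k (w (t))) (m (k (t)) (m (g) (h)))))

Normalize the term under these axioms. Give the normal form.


1. (f (r (u) (f (r (u) (u)) (h))) (m (k (w (t))) (m (k (t)) (m (g) (h)))))  →  (f (f (r (u) (u)) (h)) (m (k (w (t))) (m (k (t)) (m (g) (h)))))
2. (f (f (r (u) (u)) (h)) (m (k (w (t))) (m (k (t)) (m (g) (h)))))  →  (f (f (u) (h)) (m (k (w (t))) (m (k (t)) (m (g) (h)))))

normal form = (f (f (u) (h)) (m (k (w (t))) (m (k (t)) (m (g) (h)))))


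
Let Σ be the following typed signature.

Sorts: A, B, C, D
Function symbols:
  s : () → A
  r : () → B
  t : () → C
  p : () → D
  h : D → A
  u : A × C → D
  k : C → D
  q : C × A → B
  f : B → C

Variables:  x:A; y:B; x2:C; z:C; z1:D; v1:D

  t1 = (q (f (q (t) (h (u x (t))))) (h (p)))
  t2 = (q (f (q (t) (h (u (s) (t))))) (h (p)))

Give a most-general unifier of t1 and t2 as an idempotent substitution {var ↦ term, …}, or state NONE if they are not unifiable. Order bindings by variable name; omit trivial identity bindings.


{x ↦ (s)}


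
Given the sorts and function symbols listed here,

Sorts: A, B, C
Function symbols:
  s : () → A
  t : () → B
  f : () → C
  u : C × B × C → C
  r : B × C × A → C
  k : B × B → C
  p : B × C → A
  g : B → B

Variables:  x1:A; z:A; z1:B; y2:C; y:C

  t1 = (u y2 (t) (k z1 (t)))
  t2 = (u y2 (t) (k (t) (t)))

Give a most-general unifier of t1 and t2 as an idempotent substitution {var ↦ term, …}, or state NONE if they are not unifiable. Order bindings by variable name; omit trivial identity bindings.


{z1 ↦ (t)}


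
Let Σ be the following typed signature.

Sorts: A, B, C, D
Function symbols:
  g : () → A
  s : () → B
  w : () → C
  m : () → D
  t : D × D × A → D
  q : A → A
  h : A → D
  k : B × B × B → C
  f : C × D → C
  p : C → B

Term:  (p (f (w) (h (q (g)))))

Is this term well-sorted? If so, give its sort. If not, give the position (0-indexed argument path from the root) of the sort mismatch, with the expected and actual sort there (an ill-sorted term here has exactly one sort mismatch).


    (w) : C
        (g) : A
      (q (g)) : A
    (h (q (g))) : D
  (f (w) (h (q (g)))) : C
(p (f (w) (h (q (g))))) : B

well-sorted; sort = B


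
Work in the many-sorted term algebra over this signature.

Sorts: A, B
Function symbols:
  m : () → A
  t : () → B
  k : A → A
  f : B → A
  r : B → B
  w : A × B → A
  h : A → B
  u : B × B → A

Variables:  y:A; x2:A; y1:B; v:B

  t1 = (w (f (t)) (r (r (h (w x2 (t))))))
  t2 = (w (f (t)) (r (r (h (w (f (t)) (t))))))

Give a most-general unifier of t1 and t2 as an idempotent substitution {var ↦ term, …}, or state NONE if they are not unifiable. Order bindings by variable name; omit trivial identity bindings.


{x2 ↦ (f (t))}


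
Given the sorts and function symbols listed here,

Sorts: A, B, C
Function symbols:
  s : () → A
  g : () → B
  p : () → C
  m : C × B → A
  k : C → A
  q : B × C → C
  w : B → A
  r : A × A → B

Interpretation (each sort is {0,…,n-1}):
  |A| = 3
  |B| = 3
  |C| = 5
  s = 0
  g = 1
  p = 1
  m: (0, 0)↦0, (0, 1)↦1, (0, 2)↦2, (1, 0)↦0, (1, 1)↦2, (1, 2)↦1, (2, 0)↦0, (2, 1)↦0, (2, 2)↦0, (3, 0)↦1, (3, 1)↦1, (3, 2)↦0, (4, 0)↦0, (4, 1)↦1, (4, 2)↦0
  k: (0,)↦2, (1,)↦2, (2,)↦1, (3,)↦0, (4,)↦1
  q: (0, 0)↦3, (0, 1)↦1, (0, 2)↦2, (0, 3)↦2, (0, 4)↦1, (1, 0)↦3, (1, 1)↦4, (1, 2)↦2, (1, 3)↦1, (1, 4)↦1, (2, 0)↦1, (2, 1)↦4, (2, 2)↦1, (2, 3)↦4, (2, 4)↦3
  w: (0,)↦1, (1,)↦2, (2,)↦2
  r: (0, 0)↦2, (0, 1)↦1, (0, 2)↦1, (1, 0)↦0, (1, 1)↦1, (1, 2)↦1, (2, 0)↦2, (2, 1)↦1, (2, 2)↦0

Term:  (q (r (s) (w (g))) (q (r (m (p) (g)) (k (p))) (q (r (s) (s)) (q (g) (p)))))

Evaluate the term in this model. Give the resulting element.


  s = 0
  g = 1
  (w (g)) = w(1,) = 2
  (r (s) (w (g))) = r(0, 2) = 1
  p = 1
  g = 1
  (m (p) (g)) = m(1, 1) = 2
  p = 1
  (k (p)) = k(1,) = 2
  (r (m (p) (g)) (k (p))) = r(2, 2) = 0
  s = 0
  s = 0
  (r (s) (s)) = r(0, 0) = 2
  g = 1
  p = 1
  (q (g) (p)) = q(1, 1) = 4
  (q (r (s) (s)) (q (g) (p))) = q(2, 4) = 3
  (q (r (m (p) (g)) (k (p))) (q (r (s) (s)) (q (g) (p)))) = q(0, 3) = 2
  (q (r (s) (w (g))) (q (r (m (p) (g)) (k (p))) (q (r (s) (s)) (q (g) (p))))) = q(1, 2) = 2

value = 2


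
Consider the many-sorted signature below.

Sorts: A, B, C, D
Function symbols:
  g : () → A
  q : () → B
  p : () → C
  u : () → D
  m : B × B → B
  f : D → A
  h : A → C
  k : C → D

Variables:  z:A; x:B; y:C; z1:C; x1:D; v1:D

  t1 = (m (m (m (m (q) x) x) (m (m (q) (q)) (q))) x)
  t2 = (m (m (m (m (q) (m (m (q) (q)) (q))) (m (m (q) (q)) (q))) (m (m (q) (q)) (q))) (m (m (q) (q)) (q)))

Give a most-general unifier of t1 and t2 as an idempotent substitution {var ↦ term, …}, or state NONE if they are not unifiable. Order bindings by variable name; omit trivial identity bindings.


{x ↦ (m (m (q) (q)) (q))}


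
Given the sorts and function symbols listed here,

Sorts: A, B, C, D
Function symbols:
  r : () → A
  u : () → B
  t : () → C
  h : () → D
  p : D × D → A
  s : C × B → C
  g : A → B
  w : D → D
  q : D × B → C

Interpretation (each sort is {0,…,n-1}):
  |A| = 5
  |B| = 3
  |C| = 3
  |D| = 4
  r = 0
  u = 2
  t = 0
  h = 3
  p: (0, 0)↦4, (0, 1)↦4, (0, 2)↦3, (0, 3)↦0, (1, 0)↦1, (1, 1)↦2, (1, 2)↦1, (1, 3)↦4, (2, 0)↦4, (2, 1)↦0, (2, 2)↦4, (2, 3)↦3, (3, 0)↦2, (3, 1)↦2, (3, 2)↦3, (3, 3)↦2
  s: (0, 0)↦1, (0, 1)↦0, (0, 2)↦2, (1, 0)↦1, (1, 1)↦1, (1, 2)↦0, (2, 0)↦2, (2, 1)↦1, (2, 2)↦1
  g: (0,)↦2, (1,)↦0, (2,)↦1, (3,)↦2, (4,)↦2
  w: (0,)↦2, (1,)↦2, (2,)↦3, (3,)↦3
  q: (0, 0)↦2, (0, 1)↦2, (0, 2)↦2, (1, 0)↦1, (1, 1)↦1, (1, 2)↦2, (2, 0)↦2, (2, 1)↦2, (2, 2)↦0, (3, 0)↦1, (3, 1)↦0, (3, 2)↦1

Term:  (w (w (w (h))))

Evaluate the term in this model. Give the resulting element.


value = 3

  h = 3
  (w (h)) = w(3,) = 3
  (w (w (h))) = w(3,) = 3
  (w (w (w (h)))) = w(3,) = 3


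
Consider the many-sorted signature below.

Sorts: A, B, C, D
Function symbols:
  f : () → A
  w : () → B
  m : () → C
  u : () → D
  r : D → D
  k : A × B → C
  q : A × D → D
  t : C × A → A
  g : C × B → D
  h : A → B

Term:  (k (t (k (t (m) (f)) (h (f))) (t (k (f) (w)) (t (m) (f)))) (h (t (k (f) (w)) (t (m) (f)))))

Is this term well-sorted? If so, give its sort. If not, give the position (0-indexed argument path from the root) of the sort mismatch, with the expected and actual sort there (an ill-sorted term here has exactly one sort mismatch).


        (m) : C
        (f) : A
      (t (m) (f)) : A
        (f) : A
      (h (f)) : B
    (k (t (m) (f)) (h (f))) : C
        (f) : A
        (w) : B
      (k (f) (w)) : C
        (m) : C
        (f) : A
      (t (m) (f)) : A
    (t (k (f) (w)) (t (m) (f))) : A
  (t (k (t (m) (f)) (h (f))) (t (k (f) (w)) (t (m) (f)))) : A
        (f) : A
        (w) : B
      (k (f) (w)) : C
        (m) : C
        (f) : A
      (t (m) (f)) : A
    (t (k (f) (w)) (t (m) (f))) : A
  (h (t (k (f) (w)) (t (m) (f)))) : B
(k (t (k (t (m) (f)) (h (f))) (t (k (f) (w)) (t (m) (f)))) (h (t (k (f) (w)) (t (m) (f))))) : C

well-sorted; sort = C


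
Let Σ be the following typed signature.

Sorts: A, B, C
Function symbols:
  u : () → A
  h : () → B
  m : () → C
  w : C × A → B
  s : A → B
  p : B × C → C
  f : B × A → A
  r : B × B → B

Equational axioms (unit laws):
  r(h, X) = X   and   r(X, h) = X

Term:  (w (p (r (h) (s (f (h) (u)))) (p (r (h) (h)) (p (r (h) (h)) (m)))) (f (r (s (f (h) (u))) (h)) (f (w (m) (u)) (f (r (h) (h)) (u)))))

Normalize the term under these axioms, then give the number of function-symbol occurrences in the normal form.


size = 23

1. (w (p (r (h) (s (f (h) (u)))) (p (r (h) (h)) (p (r (h) (h)) (m)))) (f (r (s (f (h) (u))) (h)) (f (w (m) (u)) (f (r (h) (h)) (u)))))  →  (w (p (s (f (h) (u))) (p (r (h) (h)) (p (r (h) (h)) (m)))) (f (r (s (f (h) (u))) (h)) (f (w (m) (u)) (f (r (h) (h)) (u)))))
2. (w (p (s (f (h) (u))) (p (r (h) (h)) (p (r (h) (h)) (m)))) (f (r (s (f (h) (u))) (h)) (f (w (m) (u)) (f (r (h) (h)) (u)))))  →  (w (p (s (f (h) (u))) (p (h) (p (r (h) (h)) (m)))) (f (r (s (f (h) (u))) (h)) (f (w (m) (u)) (f (r (h) (h)) (u)))))
3. (w (p (s (f (h) (u))) (p (h) (p (r (h) (h)) (m)))) (f (r (s (f (h) (u))) (h)) (f (w (m) (u)) (f (r (h) (h)) (u)))))  →  (w (p (s (f (h) (u))) (p (h) (p (h) (m)))) (f (r (s (f (h) (u))) (h)) (f (w (m) (u)) (f (r (h) (h)) (u)))))
4. (w (p (s (f (h) (u))) (p (h) (p (h) (m)))) (f (r (s (f (h) (u))) (h)) (f (w (m) (u)) (f (r (h) (h)) (u)))))  →  (w (p (s (f (h) (u))) (p (h) (p (h) (m)))) (f (s (f (h) (u))) (f (w (m) (u)) (f (r (h) (h)) (u)))))
5. (w (p (s (f (h) (u))) (p (h) (p (h) (m)))) (f (s (f (h) (u))) (f (w (m) (u)) (f (r (h) (h)) (u)))))  →  (w (p (s (f (h) (u))) (p (h) (p (h) (m)))) (f (s (f (h) (u))) (f (w (m) (u)) (f (h) (u)))))
normal form: (w (p (s (f (h) (u))) (p (h) (p (h) (m)))) (f (s (f (h) (u))) (f (w (m) (u)) (f (h) (u)))))


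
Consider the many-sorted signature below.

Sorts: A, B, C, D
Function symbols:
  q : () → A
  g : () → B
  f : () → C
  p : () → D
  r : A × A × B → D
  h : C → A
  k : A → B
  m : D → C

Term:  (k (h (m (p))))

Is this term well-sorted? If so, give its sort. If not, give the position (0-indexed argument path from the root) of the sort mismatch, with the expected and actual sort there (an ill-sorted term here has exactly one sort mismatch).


well-sorted; sort = B

      (p) : D
    (m (p)) : C
  (h (m (p))) : A
(k (h (m (p)))) : B


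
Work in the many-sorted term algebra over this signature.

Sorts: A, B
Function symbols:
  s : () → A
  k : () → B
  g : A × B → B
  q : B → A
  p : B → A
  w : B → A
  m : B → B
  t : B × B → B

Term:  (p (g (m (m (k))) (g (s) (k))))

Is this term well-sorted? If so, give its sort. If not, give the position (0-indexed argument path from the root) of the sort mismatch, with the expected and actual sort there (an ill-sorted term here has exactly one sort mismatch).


ill-sorted at position [0, 0]: expected A, got B

        (k) : B
      (m (k)) : B
    (m (m (k))) : B
      (s) : A
      (k) : B
    (g (s) (k)) : B
  (g (m (m (k))) (g (s) (k))) : ✗ arg 0 at [0, 0] has sort B, expected A


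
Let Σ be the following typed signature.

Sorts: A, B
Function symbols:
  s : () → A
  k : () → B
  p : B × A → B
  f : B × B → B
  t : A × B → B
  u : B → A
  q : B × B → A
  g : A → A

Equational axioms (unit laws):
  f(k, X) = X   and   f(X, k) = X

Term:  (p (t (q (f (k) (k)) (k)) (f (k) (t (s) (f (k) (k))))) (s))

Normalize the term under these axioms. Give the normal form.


1. (p (t (q (f (k) (k)) (k)) (f (k) (t (s) (f (k) (k))))) (s))  →  (p (t (q (k) (k)) (f (k) (t (s) (f (k) (k))))) (s))
2. (p (t (q (k) (k)) (f (k) (t (s) (f (k) (k))))) (s))  →  (p (t (q (k) (k)) (t (s) (f (k) (k)))) (s))
3. (p (t (q (k) (k)) (t (s) (f (k) (k)))) (s))  →  (p (t (q (k) (k)) (t (s) (k))) (s))

normal form = (p (t (q (k) (k)) (t (s) (k))) (s))


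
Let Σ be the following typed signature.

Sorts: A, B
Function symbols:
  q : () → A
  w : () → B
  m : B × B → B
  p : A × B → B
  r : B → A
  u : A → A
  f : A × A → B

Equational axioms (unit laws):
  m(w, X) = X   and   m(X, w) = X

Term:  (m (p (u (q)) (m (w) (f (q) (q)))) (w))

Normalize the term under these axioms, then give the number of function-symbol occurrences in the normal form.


size = 6

1. (m (p (u (q)) (m (w) (f (q) (q)))) (w))  →  (p (u (q)) (m (w) (f (q) (q))))
2. (p (u (q)) (m (w) (f (q) (q))))  →  (p (u (q)) (f (q) (q)))
normal form: (p (u (q)) (f (q) (q)))


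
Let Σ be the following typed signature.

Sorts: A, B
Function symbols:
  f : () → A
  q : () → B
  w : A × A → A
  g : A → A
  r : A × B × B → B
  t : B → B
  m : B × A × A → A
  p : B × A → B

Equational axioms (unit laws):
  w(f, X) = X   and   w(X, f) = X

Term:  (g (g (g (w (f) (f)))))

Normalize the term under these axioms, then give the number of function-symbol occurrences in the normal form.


size = 4

1. (g (g (g (w (f) (f)))))  →  (g (g (g (f))))
normal form: (g (g (g (f))))


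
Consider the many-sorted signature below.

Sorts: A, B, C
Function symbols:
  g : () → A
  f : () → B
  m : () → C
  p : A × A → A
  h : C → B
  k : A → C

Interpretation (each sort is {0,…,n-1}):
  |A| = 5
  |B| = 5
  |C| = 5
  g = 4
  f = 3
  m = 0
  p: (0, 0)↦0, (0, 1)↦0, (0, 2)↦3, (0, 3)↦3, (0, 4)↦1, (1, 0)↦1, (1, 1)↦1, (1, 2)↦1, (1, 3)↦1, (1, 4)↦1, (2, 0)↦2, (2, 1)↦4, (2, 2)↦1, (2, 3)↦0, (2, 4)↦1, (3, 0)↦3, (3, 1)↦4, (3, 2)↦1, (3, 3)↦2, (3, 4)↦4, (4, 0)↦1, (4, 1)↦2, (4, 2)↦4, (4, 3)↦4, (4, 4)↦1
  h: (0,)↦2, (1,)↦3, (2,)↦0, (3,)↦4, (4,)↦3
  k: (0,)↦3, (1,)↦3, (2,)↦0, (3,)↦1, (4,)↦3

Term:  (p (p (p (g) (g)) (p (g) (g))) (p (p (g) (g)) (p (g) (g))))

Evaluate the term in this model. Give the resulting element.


value = 1

  g = 4
  g = 4
  (p (g) (g)) = p(4, 4) = 1
  g = 4
  g = 4
  (p (g) (g)) = p(4, 4) = 1
  (p (p (g) (g)) (p (g) (g))) = p(1, 1) = 1
  g = 4
  g = 4
  (p (g) (g)) = p(4, 4) = 1
  g = 4
  g = 4
  (p (g) (g)) = p(4, 4) = 1
  (p (p (g) (g)) (p (g) (g))) = p(1, 1) = 1
  (p (p (p (g) (g)) (p (g) (g))) (p (p (g) (g)) (p (g) (g)))) = p(1, 1) = 1


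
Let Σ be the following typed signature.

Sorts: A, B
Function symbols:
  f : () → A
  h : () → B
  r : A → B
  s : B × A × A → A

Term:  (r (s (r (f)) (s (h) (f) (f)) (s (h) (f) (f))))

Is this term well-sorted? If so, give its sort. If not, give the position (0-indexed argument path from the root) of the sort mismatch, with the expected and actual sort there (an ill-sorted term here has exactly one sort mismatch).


      (f) : A
    (r (f)) : B
      (h) : B
      (f) : A
      (f) : A
    (s (h) (f) (f)) : A
      (h) : B
      (f) : A
      (f) : A
    (s (h) (f) (f)) : A
  (s (r (f)) (s (h) (f) (f)) (s (h) (f) (f))) : A
(r (s (r (f)) (s (h) (f) (f)) (s (h) (f) (f)))) : B

well-sorted; sort = B


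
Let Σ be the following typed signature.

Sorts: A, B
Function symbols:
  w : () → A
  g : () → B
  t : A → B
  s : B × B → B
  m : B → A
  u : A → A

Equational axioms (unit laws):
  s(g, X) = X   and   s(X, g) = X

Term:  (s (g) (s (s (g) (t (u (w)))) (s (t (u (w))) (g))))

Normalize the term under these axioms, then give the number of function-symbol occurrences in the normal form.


size = 7

1. (s (g) (s (s (g) (t (u (w)))) (s (t (u (w))) (g))))  →  (s (s (g) (t (u (w)))) (s (t (u (w))) (g)))
2. (s (s (g) (t (u (w)))) (s (t (u (w))) (g)))  →  (s (t (u (w))) (s (t (u (w))) (g)))
3. (s (t (u (w))) (s (t (u (w))) (g)))  →  (s (t (u (w))) (t (u (w))))
normal form: (s (t (u (w))) (t (u (w))))


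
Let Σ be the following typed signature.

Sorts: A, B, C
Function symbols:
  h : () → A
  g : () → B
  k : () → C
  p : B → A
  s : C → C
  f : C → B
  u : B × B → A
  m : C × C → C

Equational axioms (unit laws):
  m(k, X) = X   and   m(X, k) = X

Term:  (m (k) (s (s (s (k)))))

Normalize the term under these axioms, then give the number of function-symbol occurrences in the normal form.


size = 4

1. (m (k) (s (s (s (k)))))  →  (s (s (s (k))))
normal form: (s (s (s (k))))


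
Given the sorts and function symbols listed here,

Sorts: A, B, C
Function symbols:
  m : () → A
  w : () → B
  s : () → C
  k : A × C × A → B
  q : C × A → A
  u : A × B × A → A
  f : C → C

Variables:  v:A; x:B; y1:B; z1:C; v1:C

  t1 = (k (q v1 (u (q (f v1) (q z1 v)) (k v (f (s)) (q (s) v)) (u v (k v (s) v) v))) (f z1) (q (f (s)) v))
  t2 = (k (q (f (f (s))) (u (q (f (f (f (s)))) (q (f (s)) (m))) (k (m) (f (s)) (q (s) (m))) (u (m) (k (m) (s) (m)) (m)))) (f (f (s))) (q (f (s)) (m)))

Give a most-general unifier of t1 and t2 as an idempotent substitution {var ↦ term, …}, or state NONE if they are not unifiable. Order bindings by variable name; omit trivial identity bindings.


{v ↦ (m), v1 ↦ (f (f (s))), z1 ↦ (f (s))}


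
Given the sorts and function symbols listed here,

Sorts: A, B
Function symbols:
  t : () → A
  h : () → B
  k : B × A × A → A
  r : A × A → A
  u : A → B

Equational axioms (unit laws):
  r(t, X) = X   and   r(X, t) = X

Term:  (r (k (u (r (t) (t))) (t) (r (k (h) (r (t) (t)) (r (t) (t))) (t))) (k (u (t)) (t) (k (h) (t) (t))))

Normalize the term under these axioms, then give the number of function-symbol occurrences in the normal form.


size = 17

1. (r (k (u (r (t) (t))) (t) (r (k (h) (r (t) (t)) (r (t) (t))) (t))) (k (u (t)) (t) (k (h) (t) (t))))  →  (r (k (u (t)) (t) (r (k (h) (r (t) (t)) (r (t) (t))) (t))) (k (u (t)) (t) (k (h) (t) (t))))
2. (r (k (u (t)) (t) (r (k (h) (r (t) (t)) (r (t) (t))) (t))) (k (u (t)) (t) (k (h) (t) (t))))  →  (r (k (u (t)) (t) (k (h) (r (t) (t)) (r (t) (t)))) (k (u (t)) (t) (k (h) (t) (t))))
3. (r (k (u (t)) (t) (k (h) (r (t) (t)) (r (t) (t)))) (k (u (t)) (t) (k (h) (t) (t))))  →  (r (k (u (t)) (t) (k (h) (t) (r (t) (t)))) (k (u (t)) (t) (k (h) (t) (t))))
4. (r (k (u (t)) (t) (k (h) (t) (r (t) (t)))) (k (u (t)) (t) (k (h) (t) (t))))  →  (r (k (u (t)) (t) (k (h) (t) (t))) (k (u (t)) (t) (k (h) (t) (t))))
normal form: (r (k (u (t)) (t) (k (h) (t) (t))) (k (u (t)) (t) (k (h) (t) (t))))


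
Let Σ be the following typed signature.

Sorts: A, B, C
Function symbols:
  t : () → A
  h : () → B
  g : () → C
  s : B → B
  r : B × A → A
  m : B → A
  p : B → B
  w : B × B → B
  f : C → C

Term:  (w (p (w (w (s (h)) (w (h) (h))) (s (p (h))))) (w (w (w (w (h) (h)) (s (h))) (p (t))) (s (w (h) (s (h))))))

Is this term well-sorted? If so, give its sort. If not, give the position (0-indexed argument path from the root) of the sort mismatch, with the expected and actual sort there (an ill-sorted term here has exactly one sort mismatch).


          (h) : B
        (s (h)) : B
          (h) : B
          (h) : B
        (w (h) (h)) : B
      (w (s (h)) (w (h) (h))) : B
          (h) : B
        (p (h)) : B
      (s (p (h))) : B
    (w (w (s (h)) (w (h) (h))) (s (p (h)))) : B
  (p (w (w (s (h)) (w (h) (h))) (s (p (h))))) : B
          (h) : B
          (h) : B
        (w (h) (h)) : B
          (h) : B
        (s (h)) : B
      (w (w (h) (h)) (s (h))) : B
        (t) : A
      (p (t)) : ✗ arg 0 at [1, 0, 1, 0] has sort A, expected B
        (h) : B
          (h) : B
        (s (h)) : B
      (w (h) (s (h))) : B
    (s (w (h) (s (h)))) : B

ill-sorted at position [1, 0, 1, 0]: expected B, got A


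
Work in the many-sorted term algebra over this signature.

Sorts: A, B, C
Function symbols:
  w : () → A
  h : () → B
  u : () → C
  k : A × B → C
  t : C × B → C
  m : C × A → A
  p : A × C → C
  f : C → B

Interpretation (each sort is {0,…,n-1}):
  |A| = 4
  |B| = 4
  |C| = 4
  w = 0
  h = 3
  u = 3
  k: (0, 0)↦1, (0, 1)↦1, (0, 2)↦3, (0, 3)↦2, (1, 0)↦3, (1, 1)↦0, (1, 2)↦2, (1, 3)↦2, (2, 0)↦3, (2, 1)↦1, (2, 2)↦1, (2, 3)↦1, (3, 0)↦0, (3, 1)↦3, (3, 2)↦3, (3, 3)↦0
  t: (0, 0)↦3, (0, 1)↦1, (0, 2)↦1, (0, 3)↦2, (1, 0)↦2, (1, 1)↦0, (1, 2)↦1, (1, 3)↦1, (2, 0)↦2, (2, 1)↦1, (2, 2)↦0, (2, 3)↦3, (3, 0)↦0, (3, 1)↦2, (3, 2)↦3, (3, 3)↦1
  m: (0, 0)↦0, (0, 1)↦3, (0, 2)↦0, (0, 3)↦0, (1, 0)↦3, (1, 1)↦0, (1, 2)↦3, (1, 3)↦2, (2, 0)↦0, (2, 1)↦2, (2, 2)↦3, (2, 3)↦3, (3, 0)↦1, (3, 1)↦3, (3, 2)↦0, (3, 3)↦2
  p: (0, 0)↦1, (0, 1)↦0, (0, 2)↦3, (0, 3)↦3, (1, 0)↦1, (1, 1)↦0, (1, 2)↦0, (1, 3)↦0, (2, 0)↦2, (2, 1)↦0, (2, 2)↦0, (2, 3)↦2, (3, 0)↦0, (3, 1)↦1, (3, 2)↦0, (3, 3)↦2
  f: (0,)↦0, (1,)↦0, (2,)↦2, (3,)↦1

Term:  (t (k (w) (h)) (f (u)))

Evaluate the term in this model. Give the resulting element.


value = 1

  w = 0
  h = 3
  (k (w) (h)) = k(0, 3) = 2
  u = 3
  (f (u)) = f(3,) = 1
  (t (k (w) (h)) (f (u))) = t(2, 1) = 1


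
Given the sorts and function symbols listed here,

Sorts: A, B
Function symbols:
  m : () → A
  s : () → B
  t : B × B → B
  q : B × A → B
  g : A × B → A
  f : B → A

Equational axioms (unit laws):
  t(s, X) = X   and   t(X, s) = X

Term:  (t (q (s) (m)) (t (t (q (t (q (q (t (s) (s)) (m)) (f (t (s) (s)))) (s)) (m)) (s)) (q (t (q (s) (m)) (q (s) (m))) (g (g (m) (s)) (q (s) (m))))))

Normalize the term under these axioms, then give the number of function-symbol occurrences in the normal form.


size = 28

1. (t (q (s) (m)) (t (t (q (t (q (q (t (s) (s)) (m)) (f (t (s) (s)))) (s)) (m)) (s)) (q (t (q (s) (m)) (q (s) (m))) (g (g (m) (s)) (q (s) (m))))))  →  (t (q (s) (m)) (t (q (t (q (q (t (s) (s)) (m)) (f (t (s) (s)))) (s)) (m)) (q (t (q (s) (m)) (q (s) (m))) (g (g (m) (s)) (q (s) (m))))))
2. (t (q (s) (m)) (t (q (t (q (q (t (s) (s)) (m)) (f (t (s) (s)))) (s)) (m)) (q (t (q (s) (m)) (q (s) (m))) (g (g (m) (s)) (q (s) (m))))))  →  (t (q (s) (m)) (t (q (q (q (t (s) (s)) (m)) (f (t (s) (s)))) (m)) (q (t (q (s) (m)) (q (s) (m))) (g (g (m) (s)) (q (s) (m))))))
3. (t (q (s) (m)) (t (q (q (q (t (s) (s)) (m)) (f (t (s) (s)))) (m)) (q (t (q (s) (m)) (q (s) (m))) (g (g (m) (s)) (q (s) (m))))))  →  (t (q (s) (m)) (t (q (q (q (s) (m)) (f (t (s) (s)))) (m)) (q (t (q (s) (m)) (q (s) (m))) (g (g (m) (s)) (q (s) (m))))))
4. (t (q (s) (m)) (t (q (q (q (s) (m)) (f (t (s) (s)))) (m)) (q (t (q (s) (m)) (q (s) (m))) (g (g (m) (s)) (q (s) (m))))))  →  (t (q (s) (m)) (t (q (q (q (s) (m)) (f (s))) (m)) (q (t (q (s) (m)) (q (s) (m))) (g (g (m) (s)) (q (s) (m))))))
normal form: (t (q (s) (m)) (t (q (q (q (s) (m)) (f (s))) (m)) (q (t (q (s) (m)) (q (s) (m))) (g (g (m) (s)) (q (s) (m))))))


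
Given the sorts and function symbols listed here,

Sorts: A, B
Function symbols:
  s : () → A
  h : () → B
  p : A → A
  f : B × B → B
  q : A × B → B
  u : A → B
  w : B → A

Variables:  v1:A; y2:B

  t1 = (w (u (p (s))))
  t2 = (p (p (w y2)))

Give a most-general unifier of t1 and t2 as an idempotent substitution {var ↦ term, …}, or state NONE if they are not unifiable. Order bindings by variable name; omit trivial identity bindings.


NONE (not unifiable)

head clash or occurs-check failure — not unifiable


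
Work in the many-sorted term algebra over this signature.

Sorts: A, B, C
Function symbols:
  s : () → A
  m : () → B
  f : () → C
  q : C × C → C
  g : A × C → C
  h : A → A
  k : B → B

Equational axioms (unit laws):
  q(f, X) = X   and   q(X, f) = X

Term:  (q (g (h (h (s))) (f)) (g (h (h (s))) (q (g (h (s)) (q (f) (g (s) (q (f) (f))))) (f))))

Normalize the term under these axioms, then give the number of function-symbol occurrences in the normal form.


1. (q (g (h (h (s))) (f)) (g (h (h (s))) (q (g (h (s)) (q (f) (g (s) (q (f) (f))))) (f))))  →  (q (g (h (h (s))) (f)) (g (h (h (s))) (g (h (s)) (q (f) (g (s) (q (f) (f)))))))
2. (q (g (h (h (s))) (f)) (g (h (h (s))) (g (h (s)) (q (f) (g (s) (q (f) (f)))))))  →  (q (g (h (h (s))) (f)) (g (h (h (s))) (g (h (s)) (g (s) (q (f) (f))))))
3. (q (g (h (h (s))) (f)) (g (h (h (s))) (g (h (s)) (g (s) (q (f) (f))))))  →  (q (g (h (h (s))) (f)) (g (h (h (s))) (g (h (s)) (g (s) (f)))))
normal form: (q (g (h (h (s))) (f)) (g (h (h (s))) (g (h (s)) (g (s) (f)))))

size = 16


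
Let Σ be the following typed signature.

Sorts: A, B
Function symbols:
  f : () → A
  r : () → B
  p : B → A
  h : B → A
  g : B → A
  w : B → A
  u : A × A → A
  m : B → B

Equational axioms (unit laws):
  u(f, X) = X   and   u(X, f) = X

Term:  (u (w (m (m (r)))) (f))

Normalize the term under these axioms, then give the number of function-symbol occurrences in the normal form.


1. (u (w (m (m (r)))) (f))  →  (w (m (m (r))))
normal form: (w (m (m (r))))

size = 4


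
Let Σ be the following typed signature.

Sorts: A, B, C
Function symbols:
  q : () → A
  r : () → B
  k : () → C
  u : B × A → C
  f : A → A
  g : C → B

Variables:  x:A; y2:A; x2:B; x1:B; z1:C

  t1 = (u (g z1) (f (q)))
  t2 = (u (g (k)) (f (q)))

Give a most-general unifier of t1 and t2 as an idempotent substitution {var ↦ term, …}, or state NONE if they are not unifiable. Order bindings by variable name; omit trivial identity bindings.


{z1 ↦ (k)}


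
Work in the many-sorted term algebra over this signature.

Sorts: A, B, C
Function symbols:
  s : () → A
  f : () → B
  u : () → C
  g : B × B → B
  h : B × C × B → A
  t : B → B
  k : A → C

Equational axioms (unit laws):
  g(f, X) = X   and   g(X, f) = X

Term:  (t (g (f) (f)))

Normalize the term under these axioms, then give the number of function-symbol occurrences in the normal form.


1. (t (g (f) (f)))  →  (t (f))
normal form: (t (f))

size = 2


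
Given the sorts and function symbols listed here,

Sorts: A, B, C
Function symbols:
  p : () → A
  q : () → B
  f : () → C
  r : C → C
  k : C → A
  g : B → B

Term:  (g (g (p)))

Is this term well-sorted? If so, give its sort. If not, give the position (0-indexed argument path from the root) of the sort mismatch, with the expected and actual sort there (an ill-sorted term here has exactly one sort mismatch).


    (p) : A
  (g (p)) : ✗ arg 0 at [0, 0] has sort A, expected B

ill-sorted at position [0, 0]: expected B, got A


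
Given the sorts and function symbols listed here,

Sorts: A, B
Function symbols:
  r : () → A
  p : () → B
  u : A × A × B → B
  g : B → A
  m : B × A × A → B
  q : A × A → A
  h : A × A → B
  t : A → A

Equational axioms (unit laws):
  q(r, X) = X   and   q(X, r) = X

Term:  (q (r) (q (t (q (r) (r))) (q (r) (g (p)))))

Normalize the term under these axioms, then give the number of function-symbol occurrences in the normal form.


1. (q (r) (q (t (q (r) (r))) (q (r) (g (p)))))  →  (q (t (q (r) (r))) (q (r) (g (p))))
2. (q (t (q (r) (r))) (q (r) (g (p))))  →  (q (t (r)) (q (r) (g (p))))
3. (q (t (r)) (q (r) (g (p))))  →  (q (t (r)) (g (p)))
normal form: (q (t (r)) (g (p)))

size = 5


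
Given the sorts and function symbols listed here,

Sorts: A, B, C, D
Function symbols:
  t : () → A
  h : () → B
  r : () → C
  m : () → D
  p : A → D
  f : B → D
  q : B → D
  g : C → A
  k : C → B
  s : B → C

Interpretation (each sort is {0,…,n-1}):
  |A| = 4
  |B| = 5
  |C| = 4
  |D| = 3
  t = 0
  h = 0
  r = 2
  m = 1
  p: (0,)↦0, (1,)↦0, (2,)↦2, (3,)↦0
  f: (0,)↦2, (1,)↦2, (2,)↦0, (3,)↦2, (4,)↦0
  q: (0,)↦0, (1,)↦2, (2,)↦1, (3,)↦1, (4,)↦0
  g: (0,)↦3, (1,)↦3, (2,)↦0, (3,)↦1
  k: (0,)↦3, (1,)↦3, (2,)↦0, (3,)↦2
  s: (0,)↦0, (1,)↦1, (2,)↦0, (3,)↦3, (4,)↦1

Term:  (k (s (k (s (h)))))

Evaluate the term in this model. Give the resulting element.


value = 2

  h = 0
  (s (h)) = s(0,) = 0
  (k (s (h))) = k(0,) = 3
  (s (k (s (h)))) = s(3,) = 3
  (k (s (k (s (h))))) = k(3,) = 2


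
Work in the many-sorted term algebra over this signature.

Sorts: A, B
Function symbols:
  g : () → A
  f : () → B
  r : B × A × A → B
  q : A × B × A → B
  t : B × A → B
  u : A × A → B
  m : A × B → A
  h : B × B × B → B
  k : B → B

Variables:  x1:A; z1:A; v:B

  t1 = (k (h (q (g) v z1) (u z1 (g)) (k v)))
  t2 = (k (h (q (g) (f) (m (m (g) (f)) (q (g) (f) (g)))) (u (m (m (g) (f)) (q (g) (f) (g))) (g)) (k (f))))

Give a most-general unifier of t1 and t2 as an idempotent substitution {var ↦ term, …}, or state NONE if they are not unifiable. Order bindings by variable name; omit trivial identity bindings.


{v ↦ (f), z1 ↦ (m (m (g) (f)) (q (g) (f) (g)))}


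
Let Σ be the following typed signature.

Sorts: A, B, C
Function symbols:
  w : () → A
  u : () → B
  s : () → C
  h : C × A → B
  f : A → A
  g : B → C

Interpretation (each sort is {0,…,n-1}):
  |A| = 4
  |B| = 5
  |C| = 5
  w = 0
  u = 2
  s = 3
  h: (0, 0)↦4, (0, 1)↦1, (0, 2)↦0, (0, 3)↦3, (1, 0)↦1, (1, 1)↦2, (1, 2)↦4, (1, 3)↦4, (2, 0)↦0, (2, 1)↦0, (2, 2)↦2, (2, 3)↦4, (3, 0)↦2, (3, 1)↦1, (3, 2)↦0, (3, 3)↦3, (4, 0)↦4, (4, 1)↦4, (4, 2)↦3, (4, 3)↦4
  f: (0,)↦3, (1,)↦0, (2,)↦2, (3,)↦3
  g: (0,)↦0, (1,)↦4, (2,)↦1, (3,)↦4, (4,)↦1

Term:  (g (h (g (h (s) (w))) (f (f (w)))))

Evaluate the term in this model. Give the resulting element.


value = 1

  s = 3
  w = 0
  (h (s) (w)) = h(3, 0) = 2
  (g (h (s) (w))) = g(2,) = 1
  w = 0
  (f (w)) = f(0,) = 3
  (f (f (w))) = f(3,) = 3
  (h (g (h (s) (w))) (f (f (w)))) = h(1, 3) = 4
  (g (h (g (h (s) (w))) (f (f (w))))) = g(4,) = 1


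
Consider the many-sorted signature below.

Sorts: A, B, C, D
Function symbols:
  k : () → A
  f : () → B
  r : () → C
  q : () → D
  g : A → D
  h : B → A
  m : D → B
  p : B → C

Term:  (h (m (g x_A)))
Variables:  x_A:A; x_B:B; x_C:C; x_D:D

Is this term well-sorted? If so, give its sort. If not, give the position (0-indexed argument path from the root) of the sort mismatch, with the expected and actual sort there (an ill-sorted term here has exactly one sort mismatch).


well-sorted; sort = A

      x_A : A
    (g x_A) : D
  (m (g x_A)) : B
(h (m (g x_A))) : A


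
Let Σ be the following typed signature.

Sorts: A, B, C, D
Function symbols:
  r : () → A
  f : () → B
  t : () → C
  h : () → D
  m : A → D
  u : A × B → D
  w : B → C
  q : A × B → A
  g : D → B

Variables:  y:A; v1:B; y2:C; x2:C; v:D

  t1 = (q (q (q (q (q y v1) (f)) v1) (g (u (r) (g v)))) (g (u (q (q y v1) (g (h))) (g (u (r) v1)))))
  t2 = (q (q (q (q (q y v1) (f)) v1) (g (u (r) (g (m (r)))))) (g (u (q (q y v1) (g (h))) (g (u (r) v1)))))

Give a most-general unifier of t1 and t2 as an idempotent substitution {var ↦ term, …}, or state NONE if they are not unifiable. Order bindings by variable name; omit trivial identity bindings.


{v ↦ (m (r))}
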